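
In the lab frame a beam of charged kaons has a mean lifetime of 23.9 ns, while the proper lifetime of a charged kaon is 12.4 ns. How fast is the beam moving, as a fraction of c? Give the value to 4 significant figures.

β ≈ 0.8549

γ = Δt/τ₀ = 23.9/12.4 = 1.92742
β = √(1 − 1/γ²) = √(1 − 1/1.92742²) = 0.8549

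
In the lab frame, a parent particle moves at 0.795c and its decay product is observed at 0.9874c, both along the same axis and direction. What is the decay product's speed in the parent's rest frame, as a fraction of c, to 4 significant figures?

u' ≈ 0.8948c

Inverse velocity addition: u' = (u − v)/(1 − uv/c²)
= (0.9874 − 0.795)/(1 − 0.9874×0.795) = 0.1924/0.215017 = 0.8948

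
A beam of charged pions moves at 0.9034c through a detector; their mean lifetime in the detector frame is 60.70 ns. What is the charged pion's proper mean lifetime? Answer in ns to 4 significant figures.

τ₀ ≈ 26.03 ns

γ = 1/√(1 − 0.9034²) = 2.33210
Proper time: τ₀ = Δt/γ = 60.70/2.33210 = 26.03 ns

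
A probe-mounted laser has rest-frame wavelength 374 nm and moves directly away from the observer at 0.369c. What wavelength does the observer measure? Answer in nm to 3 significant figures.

Relativistic Doppler: λ_obs = λ_src √((1+β)/(1−β))
= 374 × √(1.3690/0.63100) = 374 × 1.4729 = 551 nm

λ_obs ≈ 551 nm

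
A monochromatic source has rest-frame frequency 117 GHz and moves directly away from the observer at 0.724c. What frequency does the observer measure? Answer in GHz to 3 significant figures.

Relativistic Doppler: f_obs = f_src √((1−β)/(1+β))
= 117 × √(0.27600/1.7240) = 117 × 0.40012 = 46.8 GHz

f_obs ≈ 46.8 GHz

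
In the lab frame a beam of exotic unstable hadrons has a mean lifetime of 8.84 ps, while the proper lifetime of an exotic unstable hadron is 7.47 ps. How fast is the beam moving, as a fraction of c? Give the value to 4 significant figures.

γ = Δt/τ₀ = 8.84/7.47 = 1.18340
β = √(1 − 1/γ²) = √(1 − 1/1.18340²) = 0.5347

β ≈ 0.5347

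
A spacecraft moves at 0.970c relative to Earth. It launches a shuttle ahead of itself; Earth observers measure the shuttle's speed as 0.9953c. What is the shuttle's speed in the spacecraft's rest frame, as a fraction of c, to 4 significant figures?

u' ≈ 0.7321c

Inverse velocity addition: u' = (u − v)/(1 − uv/c²)
= (0.9953 − 0.970)/(1 − 0.9953×0.970) = 0.02530/0.0345590 = 0.7321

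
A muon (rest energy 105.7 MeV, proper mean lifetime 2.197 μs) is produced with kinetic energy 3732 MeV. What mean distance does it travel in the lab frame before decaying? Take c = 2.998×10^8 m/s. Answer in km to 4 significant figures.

γ = 1 + K/(m₀c²) = 1 + 3732/105.7 = 36.3075
β = √(1 − 1/γ²) = 0.999621
Dilated lifetime: γτ₀ = 36.3075 × 2.197 μs = 79.7675 μs
d = βc·γτ₀ = 0.999621 × (2.998×10^8 m/s) × 7.97675×10^-5 s = 23.91 km

d ≈ 23.91 km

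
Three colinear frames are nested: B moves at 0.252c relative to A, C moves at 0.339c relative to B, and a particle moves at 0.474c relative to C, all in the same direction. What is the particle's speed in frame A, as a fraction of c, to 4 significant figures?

Compose boost 2: (0.339 + 0.252)/(1 + 0.339×0.252) = 0.5910/1.08543 = 0.544486
Compose boost 3: (0.474 + 0.544486)/(1 + 0.474×0.544486) = 1.01849/1.25809 = 0.8096

u ≈ 0.8096c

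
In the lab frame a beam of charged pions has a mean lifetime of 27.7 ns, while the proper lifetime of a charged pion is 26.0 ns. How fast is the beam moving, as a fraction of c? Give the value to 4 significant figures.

γ = Δt/τ₀ = 27.7/26.0 = 1.06538
β = √(1 − 1/γ²) = √(1 − 1/1.06538²) = 0.3449

β ≈ 0.3449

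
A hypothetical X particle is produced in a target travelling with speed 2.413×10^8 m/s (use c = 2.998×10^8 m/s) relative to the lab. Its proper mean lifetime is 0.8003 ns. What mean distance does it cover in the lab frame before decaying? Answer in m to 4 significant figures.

β = v/c = 2.413×10^8 / 2.998×10^8 = 0.804870
γ = 1/√(1 − 0.804870²) = 1.68506
Dilated lifetime: Δt = γτ₀ = 1.68506 × 0.8003 ns = 1.34855 ns
d = vΔt = 0.804870c × 1.34855 ns = 2.41300×10^8 m/s × 1.34855×10^-9 s = 0.3254 m

d ≈ 0.3254 m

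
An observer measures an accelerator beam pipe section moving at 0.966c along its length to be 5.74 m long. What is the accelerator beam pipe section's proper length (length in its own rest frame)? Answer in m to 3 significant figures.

L₀ ≈ 22.2 m

γ = 1/√(1 − 0.966²) = 3.8678
L₀ = γL = 3.8678 × 5.74 = 22.2 m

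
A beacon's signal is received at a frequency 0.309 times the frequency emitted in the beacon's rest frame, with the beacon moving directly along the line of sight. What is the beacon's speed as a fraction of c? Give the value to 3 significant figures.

f_obs/f_src = √((1−β)/(1+β)) = 0.309  ⇒  (1−β)/(1+β) = 0.095481
β = |1 − D²|/(1 + D²) = |1 − 0.095481|/(1 + 0.095481) = 0.826

β ≈ 0.826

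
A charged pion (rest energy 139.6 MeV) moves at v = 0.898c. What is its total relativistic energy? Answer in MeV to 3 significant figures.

γ = 1/√(1 − 0.898²) = 2.2728
E = γm₀c² = 2.2728 × 139.6 MeV = 317 MeV

E ≈ 317 MeV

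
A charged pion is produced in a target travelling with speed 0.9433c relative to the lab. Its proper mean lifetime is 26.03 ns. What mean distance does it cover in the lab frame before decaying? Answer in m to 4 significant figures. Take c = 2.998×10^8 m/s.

d ≈ 22.18 m

γ = 1/√(1 − 0.9433²) = 3.01258
Dilated lifetime: Δt = γτ₀ = 3.01258 × 26.03 ns = 78.4174 ns
d = vΔt = 0.9433c × 78.4174 ns = 2.82801×10^8 m/s × 7.84174×10^-8 s = 22.18 m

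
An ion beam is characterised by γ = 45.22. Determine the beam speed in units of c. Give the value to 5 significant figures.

β = √(1 − 1/γ²) = √(1 − 1/45.22²) = √(0.9995110) = 0.99976

β ≈ 0.99976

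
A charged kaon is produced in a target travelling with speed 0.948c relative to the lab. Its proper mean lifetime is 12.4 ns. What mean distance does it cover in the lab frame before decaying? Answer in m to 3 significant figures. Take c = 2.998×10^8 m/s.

γ = 1/√(1 − 0.948²) = 3.1420
Dilated lifetime: Δt = γτ₀ = 3.1420 × 12.4 ns = 38.961 ns
d = vΔt = 0.948c × 38.961 ns = 2.8421×10^8 m/s × 3.8961×10^-8 s = 11.1 m

d ≈ 11.1 m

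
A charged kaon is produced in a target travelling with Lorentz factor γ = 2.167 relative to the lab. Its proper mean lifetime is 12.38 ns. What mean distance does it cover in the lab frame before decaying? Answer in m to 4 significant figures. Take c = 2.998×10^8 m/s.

β = √(1 − 1/γ²) = √(1 − 1/2.167²) = 0.887157
Dilated lifetime: Δt = γτ₀ = 2.167 × 12.38 ns = 26.8275 ns
d = vΔt = 0.887157c × 26.8275 ns = 2.65970×10^8 m/s × 2.68275×10^-8 s = 7.135 m

d ≈ 7.135 m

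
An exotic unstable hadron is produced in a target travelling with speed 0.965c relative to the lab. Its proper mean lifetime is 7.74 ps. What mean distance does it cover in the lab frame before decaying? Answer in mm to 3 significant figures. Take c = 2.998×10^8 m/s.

d ≈ 8.54 mm

γ = 1/√(1 − 0.965²) = 3.8132
Dilated lifetime: Δt = γτ₀ = 3.8132 × 7.74 ps = 29.514 ps
d = vΔt = 0.965c × 29.514 ps = 2.8931×10^8 m/s × 2.9514×10^-11 s = 8.54 mm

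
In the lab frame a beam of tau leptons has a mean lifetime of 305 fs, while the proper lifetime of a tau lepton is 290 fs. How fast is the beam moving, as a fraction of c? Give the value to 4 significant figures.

γ = Δt/τ₀ = 305/290 = 1.05172
β = √(1 − 1/γ²) = √(1 − 1/1.05172²) = 0.3097

β ≈ 0.3097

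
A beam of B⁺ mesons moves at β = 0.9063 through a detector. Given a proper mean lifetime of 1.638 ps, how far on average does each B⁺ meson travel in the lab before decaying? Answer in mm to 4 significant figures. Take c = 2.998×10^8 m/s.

d ≈ 1.053 mm

γ = 1/√(1 − 0.9063²) = 2.36611
Dilated lifetime: Δt = γτ₀ = 2.36611 × 1.638 ps = 3.87569 ps
d = vΔt = 0.9063c × 3.87569 ps = 2.71709×10^8 m/s × 3.87569×10^-12 s = 1.053 mm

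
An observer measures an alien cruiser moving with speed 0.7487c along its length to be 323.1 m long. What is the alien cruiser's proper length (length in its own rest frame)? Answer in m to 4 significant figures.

L₀ ≈ 487.4 m

γ = 1/√(1 − 0.7487²) = 1.50850
L₀ = γL = 1.50850 × 323.1 = 487.4 m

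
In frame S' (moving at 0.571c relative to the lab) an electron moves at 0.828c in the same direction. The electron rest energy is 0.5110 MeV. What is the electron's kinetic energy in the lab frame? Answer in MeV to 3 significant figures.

u_lab = (0.828 + 0.571)/(1 + 0.828×0.571) = 0.949899
γ = 1/√(1 − 0.949899²) = 3.1994
K = (γ − 1)m₀c² = (3.1994 − 1) × 0.5110 = 2.1994 × 0.5110 = 1.12 MeV

K ≈ 1.12 MeV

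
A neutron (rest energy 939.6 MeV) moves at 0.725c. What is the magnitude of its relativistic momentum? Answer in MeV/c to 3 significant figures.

p ≈ 989 MeV/c

γ = 1/√(1 − 0.725²) = 1.4519
p = γβm₀c = 1.4519 × 0.725 × 939.6 MeV/c = 989 MeV/c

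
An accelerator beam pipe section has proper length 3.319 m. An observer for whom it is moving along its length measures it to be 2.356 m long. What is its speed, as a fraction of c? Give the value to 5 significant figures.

γ = L₀/L = 3.319/2.356 = 1.408744
β = √(1 − 1/γ²) = 0.70435

β ≈ 0.70435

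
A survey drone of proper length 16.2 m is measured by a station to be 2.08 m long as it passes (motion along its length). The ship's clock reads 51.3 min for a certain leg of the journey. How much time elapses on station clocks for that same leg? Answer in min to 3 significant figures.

Δt ≈ 400 min

Length contraction ⇒ γ = L₀/L = 16.2/2.08 = 7.7885
Time dilation: Δt = γτ₀ = 7.7885 × 51.3 min = 400 min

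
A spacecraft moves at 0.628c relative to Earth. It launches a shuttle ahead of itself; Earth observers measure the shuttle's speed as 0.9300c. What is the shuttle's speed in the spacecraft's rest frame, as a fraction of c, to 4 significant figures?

u' ≈ 0.7260c

Inverse velocity addition: u' = (u − v)/(1 − uv/c²)
= (0.9300 − 0.628)/(1 − 0.9300×0.628) = 0.3020/0.415960 = 0.7260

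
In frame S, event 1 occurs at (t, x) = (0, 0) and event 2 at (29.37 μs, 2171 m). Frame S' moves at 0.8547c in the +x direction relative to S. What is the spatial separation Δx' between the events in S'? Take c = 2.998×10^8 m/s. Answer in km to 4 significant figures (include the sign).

γ = 1/√(1 − 0.8547²) = 1.92633
Δx' = γ(Δx − vΔt) = 1.92633 × (2171 m − 0.8547×(2.998×10^8 m/s)×29.37×10^-6 s)
= 1.92633 × (-5354.74 m) = -10.31 km

Δx' ≈ -10.31 km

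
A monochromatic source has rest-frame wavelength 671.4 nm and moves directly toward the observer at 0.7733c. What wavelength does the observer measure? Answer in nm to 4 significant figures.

Relativistic Doppler: λ_obs = λ_src √((1−β)/(1+β))
= 671.4 × √(0.226700/1.77330) = 671.4 × 0.357548 = 240.1 nm

λ_obs ≈ 240.1 nm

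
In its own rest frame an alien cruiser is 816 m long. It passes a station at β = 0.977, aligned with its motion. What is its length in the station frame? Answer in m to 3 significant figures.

γ = 1/√(1 − 0.977²) = 4.6896
Length contraction: L = L₀/γ = 816/4.6896 = 174 m

L ≈ 174 m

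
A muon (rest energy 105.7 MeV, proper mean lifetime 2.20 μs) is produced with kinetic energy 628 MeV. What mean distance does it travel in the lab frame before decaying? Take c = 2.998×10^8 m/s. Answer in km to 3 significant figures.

γ = 1 + K/(m₀c²) = 1 + 628/105.7 = 6.9413
β = √(1 − 1/γ²) = 0.98957
Dilated lifetime: γτ₀ = 6.9413 × 2.20 μs = 15.271 μs
d = βc·γτ₀ = 0.98957 × (2.998×10^8 m/s) × 1.5271×10^-5 s = 4.53 km

d ≈ 4.53 km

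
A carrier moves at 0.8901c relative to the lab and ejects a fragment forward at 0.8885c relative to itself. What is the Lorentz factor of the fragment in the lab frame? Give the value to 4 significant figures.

γ ≈ 8.563

u_lab = (0.8885 + 0.8901)/(1 + 0.8885×0.8901) = 1.7786/1.790854 = 0.9931575
γ = 1/√(1 − 0.9931575²) = 8.563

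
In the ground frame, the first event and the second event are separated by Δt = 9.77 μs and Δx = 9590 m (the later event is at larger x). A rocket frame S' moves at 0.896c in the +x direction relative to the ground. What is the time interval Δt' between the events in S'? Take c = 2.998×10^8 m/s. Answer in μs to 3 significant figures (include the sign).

γ = 1/√(1 − 0.896²) = 2.2520
Δt' = γ(Δt − vΔx/c²) = 2.2520 × (9.77 μs − 0.896×9590 m / (2.998×10^8 m/s))
= 2.2520 × (-18.891 μs) = -42.5 μs

Δt' ≈ -42.5 μs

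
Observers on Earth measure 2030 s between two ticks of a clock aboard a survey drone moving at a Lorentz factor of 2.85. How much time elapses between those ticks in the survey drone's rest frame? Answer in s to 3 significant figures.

τ₀ ≈ 712 s

γ = 2.85 (given)
Proper time: τ₀ = Δt/γ = 2030/2.85 = 712 s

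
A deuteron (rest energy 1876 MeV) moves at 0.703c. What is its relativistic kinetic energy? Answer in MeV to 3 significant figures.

γ = 1/√(1 − 0.703²) = 1.4061
K = (γ − 1)m₀c² = (1.4061 − 1) × 1876 MeV = 0.40609 × 1876 MeV = 762 MeV

K ≈ 762 MeV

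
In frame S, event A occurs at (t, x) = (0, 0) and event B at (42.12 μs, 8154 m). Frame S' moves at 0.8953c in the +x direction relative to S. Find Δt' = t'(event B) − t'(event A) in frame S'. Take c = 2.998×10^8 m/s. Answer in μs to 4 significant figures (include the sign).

γ = 1/√(1 − 0.8953²) = 2.24485
Δt' = γ(Δt − vΔx/c²) = 2.24485 × (42.12 μs − 0.8953×8154 m / (2.998×10^8 m/s))
= 2.24485 × (17.7695 μs) = 39.89 μs

Δt' ≈ 39.89 μs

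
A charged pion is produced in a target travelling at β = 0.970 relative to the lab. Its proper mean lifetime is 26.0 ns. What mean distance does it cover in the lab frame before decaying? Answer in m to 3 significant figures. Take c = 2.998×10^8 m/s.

γ = 1/√(1 − 0.970²) = 4.1135
Dilated lifetime: Δt = γτ₀ = 4.1135 × 26.0 ns = 106.95 ns
d = vΔt = 0.970c × 106.95 ns = 2.9081×10^8 m/s × 1.0695×10^-7 s = 31.1 m

d ≈ 31.1 m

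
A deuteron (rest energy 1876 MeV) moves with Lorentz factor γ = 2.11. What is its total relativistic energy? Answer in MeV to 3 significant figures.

γ = 2.11 (given)
E = γm₀c² = 2.11 × 1876 MeV = 3960 MeV

E ≈ 3960 MeV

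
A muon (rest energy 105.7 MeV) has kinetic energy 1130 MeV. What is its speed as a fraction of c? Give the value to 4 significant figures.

β ≈ 0.9963

γ = 1 + K/(m₀c²) = 1 + 1130/105.7 = 11.6906
β = √(1 − 1/γ²) = 0.9963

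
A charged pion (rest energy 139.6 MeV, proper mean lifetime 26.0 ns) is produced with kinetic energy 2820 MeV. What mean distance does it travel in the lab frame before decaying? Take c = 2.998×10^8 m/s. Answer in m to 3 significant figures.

d ≈ 165 m

γ = 1 + K/(m₀c²) = 1 + 2820/139.6 = 21.201
β = √(1 − 1/γ²) = 0.99889
Dilated lifetime: γτ₀ = 21.201 × 26.0 ns = 551.21 ns
d = βc·γτ₀ = 0.99889 × (2.998×10^8 m/s) × 5.5121×10^-7 s = 165 m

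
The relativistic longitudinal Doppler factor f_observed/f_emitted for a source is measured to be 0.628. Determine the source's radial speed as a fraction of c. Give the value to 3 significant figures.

β ≈ 0.434

f_obs/f_src = √((1−β)/(1+β)) = 0.628  ⇒  (1−β)/(1+β) = 0.39438
β = |1 − D²|/(1 + D²) = |1 − 0.39438|/(1 + 0.39438) = 0.434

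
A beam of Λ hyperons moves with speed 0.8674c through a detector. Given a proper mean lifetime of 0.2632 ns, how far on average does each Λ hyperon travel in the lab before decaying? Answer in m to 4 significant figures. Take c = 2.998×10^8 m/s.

γ = 1/√(1 − 0.8674²) = 2.00960
Dilated lifetime: Δt = γτ₀ = 2.00960 × 0.2632 ns = 0.528927 ns
d = vΔt = 0.8674c × 0.528927 ns = 2.60047×10^8 m/s × 5.28927×10^-10 s = 0.1375 m

d ≈ 0.1375 m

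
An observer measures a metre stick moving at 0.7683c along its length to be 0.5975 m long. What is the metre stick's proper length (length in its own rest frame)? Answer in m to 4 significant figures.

L₀ ≈ 0.9335 m

γ = 1/√(1 − 0.7683²) = 1.56228
L₀ = γL = 1.56228 × 0.5975 = 0.9335 m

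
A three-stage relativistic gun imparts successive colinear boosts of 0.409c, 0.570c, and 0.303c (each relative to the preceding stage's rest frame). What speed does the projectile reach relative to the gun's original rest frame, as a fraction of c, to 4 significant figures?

u ≈ 0.8842c

Compose boost 2: (0.570 + 0.409)/(1 + 0.570×0.409) = 0.9790/1.23313 = 0.793915
Compose boost 3: (0.303 + 0.793915)/(1 + 0.303×0.793915) = 1.09691/1.24056 = 0.8842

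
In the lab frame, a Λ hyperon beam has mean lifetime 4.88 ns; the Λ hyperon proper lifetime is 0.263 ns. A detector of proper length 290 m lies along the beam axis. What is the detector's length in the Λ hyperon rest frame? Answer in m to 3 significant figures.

L ≈ 15.6 m

Time dilation ⇒ γ = Δt/τ₀ = 4.88/0.263 = 18.555
Length contraction: L = L₀/γ = 290/18.555 = 15.6 m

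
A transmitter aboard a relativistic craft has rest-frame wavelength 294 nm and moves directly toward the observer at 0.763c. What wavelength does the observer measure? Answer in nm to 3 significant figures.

Relativistic Doppler: λ_obs = λ_src √((1−β)/(1+β))
= 294 × √(0.23700/1.7630) = 294 × 0.36665 = 108 nm

λ_obs ≈ 108 nm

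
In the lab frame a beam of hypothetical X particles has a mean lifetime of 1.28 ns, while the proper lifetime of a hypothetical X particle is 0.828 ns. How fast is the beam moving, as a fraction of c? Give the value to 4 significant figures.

β ≈ 0.7626

γ = Δt/τ₀ = 1.28/0.828 = 1.54589
β = √(1 − 1/γ²) = √(1 − 1/1.54589²) = 0.7626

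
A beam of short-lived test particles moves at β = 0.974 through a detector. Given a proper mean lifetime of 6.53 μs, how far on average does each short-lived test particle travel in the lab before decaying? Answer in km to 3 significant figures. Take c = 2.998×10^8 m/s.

γ = 1/√(1 − 0.974²) = 4.4141
Dilated lifetime: Δt = γτ₀ = 4.4141 × 6.53 μs = 28.824 μs
d = vΔt = 0.974c × 28.824 μs = 2.9201×10^8 m/s × 2.8824×10^-5 s = 8.42 km

d ≈ 8.42 km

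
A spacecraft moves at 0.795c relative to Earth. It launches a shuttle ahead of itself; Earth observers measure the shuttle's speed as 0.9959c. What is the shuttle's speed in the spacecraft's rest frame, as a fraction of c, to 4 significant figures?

Inverse velocity addition: u' = (u − v)/(1 − uv/c²)
= (0.9959 − 0.795)/(1 − 0.9959×0.795) = 0.2009/0.208259 = 0.9647

u' ≈ 0.9647c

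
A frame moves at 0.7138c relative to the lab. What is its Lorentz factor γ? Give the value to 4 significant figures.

γ ≈ 1.428

γ = 1/√(1 − β²) = 1/√(1 − 0.7138²) = 1/√(0.490490) = 1.428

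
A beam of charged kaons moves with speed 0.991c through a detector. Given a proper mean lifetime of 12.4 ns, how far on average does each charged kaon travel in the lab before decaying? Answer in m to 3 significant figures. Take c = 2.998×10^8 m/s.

d ≈ 27.5 m

γ = 1/√(1 − 0.991²) = 7.4704
Dilated lifetime: Δt = γτ₀ = 7.4704 × 12.4 ns = 92.633 ns
d = vΔt = 0.991c × 92.633 ns = 2.9710×10^8 m/s × 9.2633×10^-8 s = 27.5 m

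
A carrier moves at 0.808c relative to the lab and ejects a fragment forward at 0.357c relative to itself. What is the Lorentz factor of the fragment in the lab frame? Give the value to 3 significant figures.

γ ≈ 2.34

u_lab = (0.357 + 0.808)/(1 + 0.357×0.808) = 1.165/1.28846 = 0.904183
γ = 1/√(1 − 0.904183²) = 2.34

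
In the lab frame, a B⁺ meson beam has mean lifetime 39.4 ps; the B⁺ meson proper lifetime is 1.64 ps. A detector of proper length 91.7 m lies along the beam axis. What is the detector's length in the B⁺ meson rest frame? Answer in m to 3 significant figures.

L ≈ 3.82 m

Time dilation ⇒ γ = Δt/τ₀ = 39.4/1.64 = 24.024
Length contraction: L = L₀/γ = 91.7/24.024 = 3.82 m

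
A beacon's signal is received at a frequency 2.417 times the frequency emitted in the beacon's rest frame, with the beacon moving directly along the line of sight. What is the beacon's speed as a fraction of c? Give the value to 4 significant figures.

f_obs/f_src = √((1+β)/(1−β)) = 2.417  ⇒  (1+β)/(1−β) = 5.84189
β = |1 − D²|/(1 + D²) = |1 − 5.84189|/(1 + 5.84189) = 0.7077

β ≈ 0.7077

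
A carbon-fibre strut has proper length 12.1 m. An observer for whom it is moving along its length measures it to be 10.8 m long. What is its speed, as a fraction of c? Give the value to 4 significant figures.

γ = L₀/L = 12.1/10.8 = 1.12037
β = √(1 − 1/γ²) = 0.4509

β ≈ 0.4509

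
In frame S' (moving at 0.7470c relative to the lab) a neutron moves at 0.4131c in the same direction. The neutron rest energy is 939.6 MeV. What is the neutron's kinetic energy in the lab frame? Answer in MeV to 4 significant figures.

u_lab = (0.4131 + 0.7470)/(1 + 0.4131×0.7470) = 0.8865296
γ = 1/√(1 − 0.8865296²) = 2.16136
K = (γ − 1)m₀c² = (2.16136 − 1) × 939.6 = 1.16136 × 939.6 = 1091 MeV

K ≈ 1091 MeV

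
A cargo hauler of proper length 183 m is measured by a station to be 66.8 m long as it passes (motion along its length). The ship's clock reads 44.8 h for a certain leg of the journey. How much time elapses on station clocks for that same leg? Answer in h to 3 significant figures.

Length contraction ⇒ γ = L₀/L = 183/66.8 = 2.7395
Time dilation: Δt = γτ₀ = 2.7395 × 44.8 h = 123 h

Δt ≈ 123 h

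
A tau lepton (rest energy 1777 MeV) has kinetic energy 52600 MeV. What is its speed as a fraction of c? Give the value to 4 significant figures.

γ = 1 + K/(m₀c²) = 1 + 52600/1777 = 30.6005
β = √(1 − 1/γ²) = 0.9995

β ≈ 0.9995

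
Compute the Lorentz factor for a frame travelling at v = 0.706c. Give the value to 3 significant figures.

γ = 1/√(1 − β²) = 1/√(1 − 0.706²) = 1/√(0.50156) = 1.41

γ ≈ 1.41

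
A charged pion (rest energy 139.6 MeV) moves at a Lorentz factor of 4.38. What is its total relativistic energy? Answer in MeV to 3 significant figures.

γ = 4.38 (given)
E = γm₀c² = 4.38 × 139.6 MeV = 611 MeV

E ≈ 611 MeV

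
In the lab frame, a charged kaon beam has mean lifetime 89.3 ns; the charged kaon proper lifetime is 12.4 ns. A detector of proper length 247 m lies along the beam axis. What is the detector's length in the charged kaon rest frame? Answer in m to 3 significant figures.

L ≈ 34.3 m

Time dilation ⇒ γ = Δt/τ₀ = 89.3/12.4 = 7.2016
Length contraction: L = L₀/γ = 247/7.2016 = 34.3 m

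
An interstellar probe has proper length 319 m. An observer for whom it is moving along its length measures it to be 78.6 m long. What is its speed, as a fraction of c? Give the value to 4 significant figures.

β ≈ 0.9692

γ = L₀/L = 319/78.6 = 4.05852
β = √(1 − 1/γ²) = 0.9692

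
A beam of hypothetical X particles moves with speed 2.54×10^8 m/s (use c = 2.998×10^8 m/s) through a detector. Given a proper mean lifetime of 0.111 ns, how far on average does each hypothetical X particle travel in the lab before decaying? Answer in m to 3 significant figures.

d ≈ 0.0531 m

β = v/c = 2.54×10^8 / 2.998×10^8 = 0.84723
γ = 1/√(1 − 0.84723²) = 1.8824
Dilated lifetime: Δt = γτ₀ = 1.8824 × 0.111 ns = 0.20895 ns
d = vΔt = 0.84723c × 0.20895 ns = 2.5400×10^8 m/s × 2.0895×10^-10 s = 0.0531 m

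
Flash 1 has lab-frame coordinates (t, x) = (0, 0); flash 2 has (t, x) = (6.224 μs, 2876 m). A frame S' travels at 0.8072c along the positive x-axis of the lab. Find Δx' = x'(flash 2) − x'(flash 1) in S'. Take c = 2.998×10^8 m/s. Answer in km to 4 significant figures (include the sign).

γ = 1/√(1 − 0.8072²) = 1.69412
Δx' = γ(Δx − vΔt) = 1.69412 × (2876 m − 0.8072×(2.998×10^8 m/s)×6.224×10^-6 s)
= 1.69412 × (1369.80 m) = 2.321 km

Δx' ≈ 2.321 km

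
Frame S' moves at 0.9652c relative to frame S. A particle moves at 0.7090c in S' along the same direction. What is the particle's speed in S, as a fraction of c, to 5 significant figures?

Relativistic velocity addition: u = (u' + v)/(1 + u'v/c²)
= (0.7090 + 0.9652)/(1 + 0.7090×0.9652) = 1.6742/1.684327 = 0.99399

u ≈ 0.99399c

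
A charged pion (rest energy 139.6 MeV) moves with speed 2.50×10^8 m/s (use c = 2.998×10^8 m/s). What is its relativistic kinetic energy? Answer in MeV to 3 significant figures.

β = v/c = 2.50×10^8 / 2.998×10^8 = 0.83389
γ = 1/√(1 − 0.83389²) = 1.8118
K = (γ − 1)m₀c² = (1.8118 − 1) × 139.6 MeV = 0.81182 × 139.6 MeV = 113 MeV

K ≈ 113 MeV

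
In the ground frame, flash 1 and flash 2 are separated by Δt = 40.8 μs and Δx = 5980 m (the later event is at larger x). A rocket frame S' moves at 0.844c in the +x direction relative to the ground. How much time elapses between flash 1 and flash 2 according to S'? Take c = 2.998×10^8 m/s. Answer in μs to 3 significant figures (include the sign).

Δt' ≈ 44.7 μs

γ = 1/√(1 − 0.844²) = 1.8645
Δt' = γ(Δt − vΔx/c²) = 1.8645 × (40.8 μs − 0.844×5980 m / (2.998×10^8 m/s))
= 1.8645 × (23.965 μs) = 44.7 μs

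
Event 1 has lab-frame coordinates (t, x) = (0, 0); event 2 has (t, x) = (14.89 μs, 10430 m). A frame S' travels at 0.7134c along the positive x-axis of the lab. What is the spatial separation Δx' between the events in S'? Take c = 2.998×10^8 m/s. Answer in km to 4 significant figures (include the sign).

γ = 1/√(1 − 0.7134²) = 1.42703
Δx' = γ(Δx − vΔt) = 1.42703 × (10430 m − 0.7134×(2.998×10^8 m/s)×14.89×10^-6 s)
= 1.42703 × (7245.37 m) = 10.34 km

Δx' ≈ 10.34 km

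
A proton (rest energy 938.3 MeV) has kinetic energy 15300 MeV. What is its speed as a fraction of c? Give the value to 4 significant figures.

β ≈ 0.9983

γ = 1 + K/(m₀c²) = 1 + 15300/938.3 = 17.3061
β = √(1 − 1/γ²) = 0.9983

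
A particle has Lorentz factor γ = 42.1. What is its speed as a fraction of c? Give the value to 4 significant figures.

β ≈ 0.9997

β = √(1 − 1/γ²) = √(1 − 1/42.1²) = √(0.999436) = 0.9997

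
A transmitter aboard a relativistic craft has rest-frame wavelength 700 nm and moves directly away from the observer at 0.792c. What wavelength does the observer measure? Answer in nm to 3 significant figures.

λ_obs ≈ 2050 nm

Relativistic Doppler: λ_obs = λ_src √((1+β)/(1−β))
= 700 × √(1.7920/0.20800) = 700 × 2.9352 = 2050 nm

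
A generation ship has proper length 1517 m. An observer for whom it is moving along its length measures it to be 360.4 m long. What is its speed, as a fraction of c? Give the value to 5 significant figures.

β ≈ 0.97137

γ = L₀/L = 1517/360.4 = 4.209212
β = √(1 − 1/γ²) = 0.97137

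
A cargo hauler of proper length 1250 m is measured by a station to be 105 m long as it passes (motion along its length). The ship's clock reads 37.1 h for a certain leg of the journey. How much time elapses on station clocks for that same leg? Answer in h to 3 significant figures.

Δt ≈ 442 h

Length contraction ⇒ γ = L₀/L = 1250/105 = 11.905
Time dilation: Δt = γτ₀ = 11.905 × 37.1 h = 442 h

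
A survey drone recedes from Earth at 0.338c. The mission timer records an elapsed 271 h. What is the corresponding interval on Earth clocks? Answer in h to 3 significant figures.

γ = 1/√(1 − 0.338²) = 1.0625
Time dilation: Δt = γτ₀ = 1.0625 × 271 h = 288 h

Δt ≈ 288 h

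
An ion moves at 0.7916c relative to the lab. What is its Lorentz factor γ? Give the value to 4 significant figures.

γ ≈ 1.637

γ = 1/√(1 − β²) = 1/√(1 − 0.7916²) = 1/√(0.373369) = 1.637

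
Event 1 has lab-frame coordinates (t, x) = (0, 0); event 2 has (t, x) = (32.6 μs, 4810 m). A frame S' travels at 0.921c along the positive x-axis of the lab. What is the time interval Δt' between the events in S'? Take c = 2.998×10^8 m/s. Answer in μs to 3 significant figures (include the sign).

Δt' ≈ 45.8 μs

γ = 1/√(1 − 0.921²) = 2.5670
Δt' = γ(Δt − vΔx/c²) = 2.5670 × (32.6 μs − 0.921×4810 m / (2.998×10^8 m/s))
= 2.5670 × (17.823 μs) = 45.8 μs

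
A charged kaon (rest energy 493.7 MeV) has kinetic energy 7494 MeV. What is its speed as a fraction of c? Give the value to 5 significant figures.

γ = 1 + K/(m₀c²) = 1 + 7494/493.7 = 16.17926
β = √(1 − 1/γ²) = 0.99809

β ≈ 0.99809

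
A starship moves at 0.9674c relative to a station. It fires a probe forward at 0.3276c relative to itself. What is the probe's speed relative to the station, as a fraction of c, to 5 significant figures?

u ≈ 0.98335c

Relativistic velocity addition: u = (u' + v)/(1 + u'v/c²)
= (0.3276 + 0.9674)/(1 + 0.3276×0.9674) = 1.2950/1.316920 = 0.98335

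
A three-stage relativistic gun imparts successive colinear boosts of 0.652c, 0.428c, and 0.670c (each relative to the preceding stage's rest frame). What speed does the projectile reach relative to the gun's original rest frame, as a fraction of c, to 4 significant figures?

u ≈ 0.9672c

Compose boost 2: (0.428 + 0.652)/(1 + 0.428×0.652) = 1.080/1.27906 = 0.844373
Compose boost 3: (0.670 + 0.844373)/(1 + 0.670×0.844373) = 1.51437/1.56573 = 0.9672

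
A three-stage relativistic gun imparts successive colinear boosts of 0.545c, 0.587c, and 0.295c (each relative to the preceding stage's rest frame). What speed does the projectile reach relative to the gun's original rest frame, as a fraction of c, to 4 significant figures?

u ≈ 0.9199c

Compose boost 2: (0.587 + 0.545)/(1 + 0.587×0.545) = 1.132/1.31991 = 0.857631
Compose boost 3: (0.295 + 0.857631)/(1 + 0.295×0.857631) = 1.15263/1.25300 = 0.9199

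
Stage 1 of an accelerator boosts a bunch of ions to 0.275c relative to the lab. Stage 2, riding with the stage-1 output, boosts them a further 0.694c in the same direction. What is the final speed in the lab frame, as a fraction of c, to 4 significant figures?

u ≈ 0.8137c

Compose boost 2: (0.694 + 0.275)/(1 + 0.694×0.275) = 0.9690/1.19085 = 0.8137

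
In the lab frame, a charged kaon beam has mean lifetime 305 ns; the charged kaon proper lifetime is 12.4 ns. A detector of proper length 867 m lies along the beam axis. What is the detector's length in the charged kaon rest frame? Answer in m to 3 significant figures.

Time dilation ⇒ γ = Δt/τ₀ = 305/12.4 = 24.597
Length contraction: L = L₀/γ = 867/24.597 = 35.2 m

L ≈ 35.2 m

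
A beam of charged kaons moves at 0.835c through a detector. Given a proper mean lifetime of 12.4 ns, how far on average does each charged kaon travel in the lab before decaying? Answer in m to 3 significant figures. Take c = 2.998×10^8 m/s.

γ = 1/√(1 − 0.835²) = 1.8174
Dilated lifetime: Δt = γτ₀ = 1.8174 × 12.4 ns = 22.535 ns
d = vΔt = 0.835c × 22.535 ns = 2.5033×10^8 m/s × 2.2535×10^-8 s = 5.64 m

d ≈ 5.64 m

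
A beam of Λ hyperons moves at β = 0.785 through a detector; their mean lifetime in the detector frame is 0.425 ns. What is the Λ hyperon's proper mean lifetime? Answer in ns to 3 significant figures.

τ₀ ≈ 0.263 ns

γ = 1/√(1 − 0.785²) = 1.6142
Proper time: τ₀ = Δt/γ = 0.425/1.6142 = 0.263 ns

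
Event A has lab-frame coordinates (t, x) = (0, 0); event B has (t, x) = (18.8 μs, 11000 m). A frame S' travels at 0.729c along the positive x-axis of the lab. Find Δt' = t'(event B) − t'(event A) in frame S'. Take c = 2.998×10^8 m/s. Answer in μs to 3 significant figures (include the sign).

γ = 1/√(1 − 0.729²) = 1.4609
Δt' = γ(Δt − vΔx/c²) = 1.4609 × (18.8 μs − 0.729×11000 m / (2.998×10^8 m/s))
= 1.4609 × (-7.9478 μs) = -11.6 μs

Δt' ≈ -11.6 μs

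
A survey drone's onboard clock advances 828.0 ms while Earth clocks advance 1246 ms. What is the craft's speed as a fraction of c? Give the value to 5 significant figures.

γ = Δt/τ₀ = 1246/828.0 = 1.504831
β = √(1 − 1/γ²) = √(1 − 1/1.504831²) = 0.74726

β ≈ 0.74726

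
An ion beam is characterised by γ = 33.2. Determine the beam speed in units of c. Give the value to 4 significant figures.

β ≈ 0.9995

β = √(1 − 1/γ²) = √(1 − 1/33.2²) = √(0.999093) = 0.9995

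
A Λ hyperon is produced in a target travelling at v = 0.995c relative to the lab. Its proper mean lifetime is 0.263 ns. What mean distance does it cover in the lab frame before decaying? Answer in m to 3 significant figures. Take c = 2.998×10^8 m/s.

γ = 1/√(1 − 0.995²) = 10.013
Dilated lifetime: Δt = γτ₀ = 10.013 × 0.263 ns = 2.6333 ns
d = vΔt = 0.995c × 2.6333 ns = 2.9830×10^8 m/s × 2.6333×10^-9 s = 0.786 m

d ≈ 0.786 m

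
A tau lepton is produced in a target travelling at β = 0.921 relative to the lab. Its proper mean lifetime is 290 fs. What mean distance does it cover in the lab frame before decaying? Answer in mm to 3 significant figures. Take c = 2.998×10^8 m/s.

γ = 1/√(1 − 0.921²) = 2.5670
Dilated lifetime: Δt = γτ₀ = 2.5670 × 290 fs = 744.42 fs
d = vΔt = 0.921c × 744.42 fs = 2.7612×10^8 m/s × 7.4442×10^-13 s = 0.206 mm

d ≈ 0.206 mm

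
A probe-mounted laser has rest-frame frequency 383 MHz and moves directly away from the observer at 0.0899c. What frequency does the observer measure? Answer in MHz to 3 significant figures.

f_obs ≈ 350 MHz

Relativistic Doppler: f_obs = f_src √((1−β)/(1+β))
= 383 × √(0.91010/1.0899) = 383 × 0.91380 = 350 MHz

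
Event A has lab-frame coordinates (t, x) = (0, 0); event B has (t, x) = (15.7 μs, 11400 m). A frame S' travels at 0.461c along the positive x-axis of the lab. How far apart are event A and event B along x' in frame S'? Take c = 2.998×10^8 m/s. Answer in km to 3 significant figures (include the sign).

Δx' ≈ 10.4 km

γ = 1/√(1 − 0.461²) = 1.1269
Δx' = γ(Δx − vΔt) = 1.1269 × (11400 m − 0.461×(2.998×10^8 m/s)×15.7×10^-6 s)
= 1.1269 × (9230.1 m) = 10.4 km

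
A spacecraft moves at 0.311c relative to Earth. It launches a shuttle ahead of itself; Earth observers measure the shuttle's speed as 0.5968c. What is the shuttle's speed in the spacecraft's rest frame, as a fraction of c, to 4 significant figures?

u' ≈ 0.3509c

Inverse velocity addition: u' = (u − v)/(1 − uv/c²)
= (0.5968 − 0.311)/(1 − 0.5968×0.311) = 0.2858/0.814395 = 0.3509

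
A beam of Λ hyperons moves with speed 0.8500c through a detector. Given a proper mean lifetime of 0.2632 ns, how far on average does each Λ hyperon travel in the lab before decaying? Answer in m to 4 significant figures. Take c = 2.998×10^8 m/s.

γ = 1/√(1 − 0.8500²) = 1.89832
Dilated lifetime: Δt = γτ₀ = 1.89832 × 0.2632 ns = 0.499637 ns
d = vΔt = 0.8500c × 0.499637 ns = 2.54830×10^8 m/s × 4.99637×10^-10 s = 0.1273 m

d ≈ 0.1273 m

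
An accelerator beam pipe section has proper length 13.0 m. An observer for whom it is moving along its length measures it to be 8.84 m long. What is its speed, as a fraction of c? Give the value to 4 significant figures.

β ≈ 0.7332

γ = L₀/L = 13.0/8.84 = 1.47059
β = √(1 − 1/γ²) = 0.7332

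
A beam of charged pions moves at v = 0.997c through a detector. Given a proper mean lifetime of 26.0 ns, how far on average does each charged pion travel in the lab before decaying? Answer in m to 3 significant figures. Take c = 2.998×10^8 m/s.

γ = 1/√(1 − 0.997²) = 12.920
Dilated lifetime: Δt = γτ₀ = 12.920 × 26.0 ns = 335.91 ns
d = vΔt = 0.997c × 335.91 ns = 2.9890×10^8 m/s × 3.3591×10^-7 s = 100 m

d ≈ 100 m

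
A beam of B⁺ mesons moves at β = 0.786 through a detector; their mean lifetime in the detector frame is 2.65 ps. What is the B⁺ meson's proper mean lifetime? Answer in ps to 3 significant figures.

γ = 1/√(1 − 0.786²) = 1.6175
Proper time: τ₀ = Δt/γ = 2.65/1.6175 = 1.64 ps

τ₀ ≈ 1.64 ps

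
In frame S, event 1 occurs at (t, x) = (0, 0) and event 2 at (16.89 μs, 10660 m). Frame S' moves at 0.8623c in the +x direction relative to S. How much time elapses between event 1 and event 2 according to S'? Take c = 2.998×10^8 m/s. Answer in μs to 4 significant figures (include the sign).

γ = 1/√(1 − 0.8623²) = 1.97473
Δt' = γ(Δt − vΔx/c²) = 1.97473 × (16.89 μs − 0.8623×10660 m / (2.998×10^8 m/s))
= 1.97473 × (-13.7708 μs) = -27.19 μs

Δt' ≈ -27.19 μs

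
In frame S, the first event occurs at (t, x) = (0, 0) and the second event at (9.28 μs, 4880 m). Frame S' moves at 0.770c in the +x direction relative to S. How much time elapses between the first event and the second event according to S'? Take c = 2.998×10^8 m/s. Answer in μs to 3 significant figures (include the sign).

Δt' ≈ -5.10 μs

γ = 1/√(1 − 0.770²) = 1.5673
Δt' = γ(Δt − vΔx/c²) = 1.5673 × (9.28 μs − 0.770×4880 m / (2.998×10^8 m/s))
= 1.5673 × (-3.2537 μs) = -5.10 μs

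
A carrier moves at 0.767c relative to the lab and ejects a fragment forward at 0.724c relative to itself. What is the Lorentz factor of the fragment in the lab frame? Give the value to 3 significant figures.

u_lab = (0.724 + 0.767)/(1 + 0.724×0.767) = 1.491/1.55531 = 0.958653
γ = 1/√(1 − 0.958653²) = 3.51

γ ≈ 3.51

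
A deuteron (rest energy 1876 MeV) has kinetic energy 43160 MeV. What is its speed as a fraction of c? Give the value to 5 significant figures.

β ≈ 0.99913

γ = 1 + K/(m₀c²) = 1 + 43160/1876 = 24.00640
β = √(1 − 1/γ²) = 0.99913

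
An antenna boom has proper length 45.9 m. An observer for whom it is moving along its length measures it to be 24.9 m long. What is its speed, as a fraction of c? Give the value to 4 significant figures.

γ = L₀/L = 45.9/24.9 = 1.84337
β = √(1 − 1/γ²) = 0.8401

β ≈ 0.8401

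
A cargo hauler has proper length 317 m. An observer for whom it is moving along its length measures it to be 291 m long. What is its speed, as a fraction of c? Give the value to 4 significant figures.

γ = L₀/L = 317/291 = 1.08935
β = √(1 − 1/γ²) = 0.3966

β ≈ 0.3966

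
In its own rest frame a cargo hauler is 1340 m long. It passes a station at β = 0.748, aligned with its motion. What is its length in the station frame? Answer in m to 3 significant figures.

L ≈ 889 m

γ = 1/√(1 − 0.748²) = 1.5067
Length contraction: L = L₀/γ = 1340/1.5067 = 889 m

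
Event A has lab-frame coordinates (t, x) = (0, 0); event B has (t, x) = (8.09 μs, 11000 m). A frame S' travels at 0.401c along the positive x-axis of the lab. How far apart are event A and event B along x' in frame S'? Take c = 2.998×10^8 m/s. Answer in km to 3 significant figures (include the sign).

γ = 1/√(1 − 0.401²) = 1.0916
Δx' = γ(Δx − vΔt) = 1.0916 × (11000 m − 0.401×(2.998×10^8 m/s)×8.09×10^-6 s)
= 1.0916 × (10027 m) = 10.9 km

Δx' ≈ 10.9 km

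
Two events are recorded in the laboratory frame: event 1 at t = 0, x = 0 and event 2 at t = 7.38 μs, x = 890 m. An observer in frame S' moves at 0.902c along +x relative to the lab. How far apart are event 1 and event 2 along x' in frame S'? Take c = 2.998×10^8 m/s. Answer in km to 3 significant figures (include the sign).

Δx' ≈ -2.56 km

γ = 1/√(1 − 0.902²) = 2.3162
Δx' = γ(Δx − vΔt) = 2.3162 × (890 m − 0.902×(2.998×10^8 m/s)×7.38×10^-6 s)
= 2.3162 × (-1105.7 m) = -2.56 km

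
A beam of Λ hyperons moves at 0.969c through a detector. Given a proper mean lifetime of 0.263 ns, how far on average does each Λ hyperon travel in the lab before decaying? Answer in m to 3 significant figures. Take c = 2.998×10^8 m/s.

γ = 1/√(1 − 0.969²) = 4.0476
Dilated lifetime: Δt = γτ₀ = 4.0476 × 0.263 ns = 1.0645 ns
d = vΔt = 0.969c × 1.0645 ns = 2.9051×10^8 m/s × 1.0645×10^-9 s = 0.309 m

d ≈ 0.309 m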